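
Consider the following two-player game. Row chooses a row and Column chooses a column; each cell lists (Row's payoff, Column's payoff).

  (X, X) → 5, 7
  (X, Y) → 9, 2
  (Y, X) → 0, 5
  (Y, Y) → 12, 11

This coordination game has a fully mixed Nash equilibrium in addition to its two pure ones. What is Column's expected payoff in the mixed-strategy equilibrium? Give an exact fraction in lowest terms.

67/11

Row mixes with probability p on X, chosen so Column is indifferent: 7p + 5(1−p) = 2p + 11(1−p) gives p = 6/11.
Column's expected payoff is 7·6/11 + 5·5/11 = 67/11.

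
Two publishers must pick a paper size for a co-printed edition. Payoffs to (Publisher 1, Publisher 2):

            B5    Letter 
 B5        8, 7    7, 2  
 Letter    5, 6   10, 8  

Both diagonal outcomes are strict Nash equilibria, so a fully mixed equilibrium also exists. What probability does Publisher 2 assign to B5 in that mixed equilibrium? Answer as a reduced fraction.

1/2

Publisher 2's mix q on B5 must make Publisher 1 indifferent between B5 and Letter.
Publisher 1's payoff from B5: 8q + 7(1−q). From Letter: 5q + 10(1−q).
Set equal: 3q = 3(1−q) → q = 3/6 = 1/2.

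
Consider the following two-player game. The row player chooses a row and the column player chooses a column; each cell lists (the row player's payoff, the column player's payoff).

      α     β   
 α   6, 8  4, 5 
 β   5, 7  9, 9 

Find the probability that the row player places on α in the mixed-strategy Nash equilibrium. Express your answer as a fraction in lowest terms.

The row player's mix p on α must make the column player indifferent between α and β.
The column player's payoff from α: 8p + 7(1−p). From β: 5p + 9(1−p).
Set equal: 3p = 2(1−p) → p = 2/5.

2/5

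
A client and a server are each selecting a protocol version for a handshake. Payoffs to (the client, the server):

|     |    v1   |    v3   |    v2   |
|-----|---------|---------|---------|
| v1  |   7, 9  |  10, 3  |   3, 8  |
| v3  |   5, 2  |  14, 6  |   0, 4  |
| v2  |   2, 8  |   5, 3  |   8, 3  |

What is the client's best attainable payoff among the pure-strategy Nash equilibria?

Both v1 is a pure NE (the client: 7 ≥ 5; the server: 9 ≥ 8). The client gets 7.
Both v3 is a pure NE (the client: 14 ≥ 10; the server: 6 ≥ 4). The client gets 14.
Every other cell has a profitable deviation for at least one player. Highest of {7, 14} is 14.

14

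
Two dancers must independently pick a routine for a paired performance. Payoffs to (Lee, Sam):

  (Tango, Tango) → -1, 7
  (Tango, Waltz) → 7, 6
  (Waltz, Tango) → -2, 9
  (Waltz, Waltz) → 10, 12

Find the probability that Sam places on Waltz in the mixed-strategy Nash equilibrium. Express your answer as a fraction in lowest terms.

1/4

Sam's mix q on Tango must make Lee indifferent between Tango and Waltz.
Lee's payoff from Tango: (-1)q + 7(1−q). From Waltz: (-2)q + 10(1−q).
Set equal: 1q = 3(1−q) → q = 3/4.
Probability on Waltz is 1 − 3/4 = 1/4.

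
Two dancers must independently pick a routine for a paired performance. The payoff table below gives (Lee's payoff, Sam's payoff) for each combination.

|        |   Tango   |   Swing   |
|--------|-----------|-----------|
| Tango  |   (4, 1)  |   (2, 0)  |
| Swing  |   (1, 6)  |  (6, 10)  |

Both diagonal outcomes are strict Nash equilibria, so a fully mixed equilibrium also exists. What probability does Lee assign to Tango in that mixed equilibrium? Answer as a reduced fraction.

Lee's mix p on Tango must make Sam indifferent between Tango and Swing.
Sam's payoff from Tango: 1p + 6(1−p). From Swing: 0p + 10(1−p).
Set equal: 1p = 4(1−p) → p = 4/5.

4/5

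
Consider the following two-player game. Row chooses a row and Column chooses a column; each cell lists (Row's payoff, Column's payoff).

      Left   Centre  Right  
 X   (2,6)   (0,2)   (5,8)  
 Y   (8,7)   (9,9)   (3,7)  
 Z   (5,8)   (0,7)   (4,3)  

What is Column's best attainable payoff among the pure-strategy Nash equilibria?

(X, Right) is a pure NE (Row: 5 ≥ 4; Column: 8 ≥ 6). Column gets 8.
(Y, Centre) is a pure NE (Row: 9 ≥ 0; Column: 9 ≥ 7). Column gets 9.
Every other cell has a profitable deviation for at least one player. Highest of {8, 9} is 9.

9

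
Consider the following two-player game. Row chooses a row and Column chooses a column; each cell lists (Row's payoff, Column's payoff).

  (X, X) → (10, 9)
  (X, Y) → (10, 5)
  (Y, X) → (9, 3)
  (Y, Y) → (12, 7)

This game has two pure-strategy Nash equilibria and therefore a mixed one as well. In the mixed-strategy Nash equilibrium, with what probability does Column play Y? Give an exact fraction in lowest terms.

Column's mix q on X must make Row indifferent between X and Y.
Row's payoff from X: 10q + 10(1−q). From Y: 9q + 12(1−q).
Set equal: 1q = 2(1−q) → q = 2/3.
Probability on Y is 1 − 2/3 = 1/3.

1/3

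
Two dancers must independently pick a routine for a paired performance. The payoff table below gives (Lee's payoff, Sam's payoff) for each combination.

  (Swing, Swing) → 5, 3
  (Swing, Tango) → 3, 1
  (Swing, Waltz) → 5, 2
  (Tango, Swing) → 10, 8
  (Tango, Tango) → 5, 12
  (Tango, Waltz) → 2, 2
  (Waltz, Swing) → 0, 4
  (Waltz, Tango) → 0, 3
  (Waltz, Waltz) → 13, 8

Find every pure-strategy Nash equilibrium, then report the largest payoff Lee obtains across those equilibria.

Both Tango is a pure NE (Lee: 5 ≥ 3; Sam: 12 ≥ 8). Lee gets 5.
Both Waltz is a pure NE (Lee: 13 ≥ 5; Sam: 8 ≥ 4). Lee gets 13.
Every other cell has a profitable deviation for at least one player. Highest of {5, 13} is 13.

13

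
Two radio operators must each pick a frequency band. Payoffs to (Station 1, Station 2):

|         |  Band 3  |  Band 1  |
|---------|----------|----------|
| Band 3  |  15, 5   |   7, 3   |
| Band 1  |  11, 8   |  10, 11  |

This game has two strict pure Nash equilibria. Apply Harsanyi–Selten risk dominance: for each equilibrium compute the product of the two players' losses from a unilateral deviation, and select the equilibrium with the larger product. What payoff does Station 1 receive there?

At both Band 3: Station 1 loses 15 − 11 = 4 by deviating; Station 2 loses 5 − 3 = 2. Product = 4·2 = 8.
At both Band 1: Station 1 loses 10 − 7 = 3 by deviating; Station 2 loses 11 − 8 = 3. Product = 3·3 = 9.
9 > 8, so both Band 1 is risk-dominant. Station 1's payoff there is 10.

10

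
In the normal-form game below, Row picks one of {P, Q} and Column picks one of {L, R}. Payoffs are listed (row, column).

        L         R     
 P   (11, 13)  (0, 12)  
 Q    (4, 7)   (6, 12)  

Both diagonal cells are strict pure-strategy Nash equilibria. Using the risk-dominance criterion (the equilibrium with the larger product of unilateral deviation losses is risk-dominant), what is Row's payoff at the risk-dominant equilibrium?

6

At (P, L): Row loses 11 − 4 = 7 by deviating; Column loses 13 − 12 = 1. Product = 7·1 = 7.
At (Q, R): Row loses 6 − 0 = 6 by deviating; Column loses 12 − 7 = 5. Product = 6·5 = 30.
30 > 7, so (Q, R) is risk-dominant. Row's payoff there is 6.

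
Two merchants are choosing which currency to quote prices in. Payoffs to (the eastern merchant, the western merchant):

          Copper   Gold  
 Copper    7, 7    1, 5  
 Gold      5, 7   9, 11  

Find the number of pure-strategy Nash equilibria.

Both Copper: the eastern merchant gets 7 (best alternative 5); the western merchant gets 7 (best alternative 5). Neither deviates — NE.
Both Gold: the eastern merchant gets 9 (best alternative 1); the western merchant gets 11 (best alternative 7). Neither deviates — NE.
(Copper, Gold) is not a NE: the eastern merchant would switch to Gold (9 > 1).
No other cell survives both best-response checks, so there are 2 pure NE.

2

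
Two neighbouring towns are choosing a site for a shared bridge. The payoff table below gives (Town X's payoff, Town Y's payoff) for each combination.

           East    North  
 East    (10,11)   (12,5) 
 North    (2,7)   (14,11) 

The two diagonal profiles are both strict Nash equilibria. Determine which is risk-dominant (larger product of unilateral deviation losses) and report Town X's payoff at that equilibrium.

At both East: Town X loses 10 − 2 = 8 by deviating; Town Y loses 11 − 5 = 6. Product = 8·6 = 48.
At both North: Town X loses 14 − 12 = 2 by deviating; Town Y loses 11 − 7 = 4. Product = 2·4 = 8.
48 > 8, so both East is risk-dominant. Town X's payoff there is 10.

10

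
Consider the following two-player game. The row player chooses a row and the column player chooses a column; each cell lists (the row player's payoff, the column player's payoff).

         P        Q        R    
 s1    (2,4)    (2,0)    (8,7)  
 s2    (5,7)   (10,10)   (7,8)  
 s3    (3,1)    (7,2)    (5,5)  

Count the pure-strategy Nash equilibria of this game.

2

(s1, R): the row player gets 8 (best alternative 7); the column player gets 7 (best alternative 4). Neither deviates — NE.
(s2, Q): the row player gets 10 (best alternative 7); the column player gets 10 (best alternative 8). Neither deviates — NE.
(s3, R) is not a NE: the row player would switch to s1 (8 > 5).
No other cell survives both best-response checks, so there are 2 pure NE.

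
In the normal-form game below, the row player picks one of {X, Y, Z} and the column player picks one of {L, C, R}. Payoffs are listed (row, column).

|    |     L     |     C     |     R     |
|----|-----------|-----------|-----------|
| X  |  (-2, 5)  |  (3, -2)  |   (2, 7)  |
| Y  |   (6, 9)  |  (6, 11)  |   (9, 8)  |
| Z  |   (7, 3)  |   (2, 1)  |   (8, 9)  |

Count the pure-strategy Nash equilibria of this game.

(Y, C): the row player gets 6 (best alternative 3); the column player gets 11 (best alternative 9). Neither deviates — NE.
(X, L) is not a NE: the row player would switch to Z (7 > -2).
No other cell survives both best-response checks, so there is 1 pure NE.

1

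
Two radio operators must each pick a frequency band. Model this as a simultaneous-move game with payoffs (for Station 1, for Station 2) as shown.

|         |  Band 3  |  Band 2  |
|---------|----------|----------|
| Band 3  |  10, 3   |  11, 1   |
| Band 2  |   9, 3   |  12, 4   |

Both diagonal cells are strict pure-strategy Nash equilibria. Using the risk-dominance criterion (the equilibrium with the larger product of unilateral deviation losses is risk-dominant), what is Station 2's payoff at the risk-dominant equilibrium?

3

At both Band 3: Station 1 loses 10 − 9 = 1 by deviating; Station 2 loses 3 − 1 = 2. Product = 1·2 = 2.
At both Band 2: Station 1 loses 12 − 11 = 1 by deviating; Station 2 loses 4 − 3 = 1. Product = 1·1 = 1.
2 > 1, so both Band 3 is risk-dominant. Station 2's payoff there is 3.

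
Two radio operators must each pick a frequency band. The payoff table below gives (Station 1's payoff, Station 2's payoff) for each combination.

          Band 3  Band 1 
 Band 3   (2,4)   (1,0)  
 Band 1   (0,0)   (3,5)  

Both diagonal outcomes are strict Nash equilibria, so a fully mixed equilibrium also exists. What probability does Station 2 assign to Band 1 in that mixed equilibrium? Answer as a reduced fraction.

1/2

Station 2's mix q on Band 3 must make Station 1 indifferent between Band 3 and Band 1.
Station 1's payoff from Band 3: 2q + 1(1−q). From Band 1: 0q + 3(1−q).
Set equal: 2q = 2(1−q) → q = 2/4 = 1/2.
Probability on Band 1 is 1 − 1/2 = 1/2.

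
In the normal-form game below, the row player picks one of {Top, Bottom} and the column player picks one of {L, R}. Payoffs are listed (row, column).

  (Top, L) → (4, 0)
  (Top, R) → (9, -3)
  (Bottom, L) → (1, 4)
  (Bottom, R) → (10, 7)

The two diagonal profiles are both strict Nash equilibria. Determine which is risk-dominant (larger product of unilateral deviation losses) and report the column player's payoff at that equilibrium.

At (Top, L): the row player loses 4 − 1 = 3 by deviating; the column player loses 0 − (-3) = 3. Product = 3·3 = 9.
At (Bottom, R): the row player loses 10 − 9 = 1 by deviating; the column player loses 7 − 4 = 3. Product = 1·3 = 3.
9 > 3, so (Top, L) is risk-dominant. The column player's payoff there is 0.

0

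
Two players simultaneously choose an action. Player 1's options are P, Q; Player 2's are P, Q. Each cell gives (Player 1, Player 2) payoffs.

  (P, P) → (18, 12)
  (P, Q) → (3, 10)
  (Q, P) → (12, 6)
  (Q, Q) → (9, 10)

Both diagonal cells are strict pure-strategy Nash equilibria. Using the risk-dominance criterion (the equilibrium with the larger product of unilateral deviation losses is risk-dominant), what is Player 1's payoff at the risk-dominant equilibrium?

At both P: Player 1 loses 18 − 12 = 6 by deviating; Player 2 loses 12 − 10 = 2. Product = 6·2 = 12.
At both Q: Player 1 loses 9 − 3 = 6 by deviating; Player 2 loses 10 − 6 = 4. Product = 6·4 = 24.
24 > 12, so both Q is risk-dominant. Player 1's payoff there is 9.

9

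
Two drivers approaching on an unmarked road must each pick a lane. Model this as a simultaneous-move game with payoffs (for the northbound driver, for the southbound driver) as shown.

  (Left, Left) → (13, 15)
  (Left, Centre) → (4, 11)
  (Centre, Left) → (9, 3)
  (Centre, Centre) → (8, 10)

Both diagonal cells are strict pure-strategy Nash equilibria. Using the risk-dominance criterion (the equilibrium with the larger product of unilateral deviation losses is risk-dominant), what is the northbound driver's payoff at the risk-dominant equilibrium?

8

At both Left: the northbound driver loses 13 − 9 = 4 by deviating; the southbound driver loses 15 − 11 = 4. Product = 4·4 = 16.
At both Centre: the northbound driver loses 8 − 4 = 4 by deviating; the southbound driver loses 10 − 3 = 7. Product = 4·7 = 28.
28 > 16, so both Centre is risk-dominant. The northbound driver's payoff there is 8.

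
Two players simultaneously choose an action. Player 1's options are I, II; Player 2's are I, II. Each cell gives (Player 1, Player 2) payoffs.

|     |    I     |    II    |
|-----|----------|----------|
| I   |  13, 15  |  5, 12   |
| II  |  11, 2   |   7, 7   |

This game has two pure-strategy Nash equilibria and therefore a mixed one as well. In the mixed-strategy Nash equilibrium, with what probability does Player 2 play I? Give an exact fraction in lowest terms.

Player 2's mix q on I must make Player 1 indifferent between I and II.
Player 1's payoff from I: 13q + 5(1−q). From II: 11q + 7(1−q).
Set equal: 2q = 2(1−q) → q = 2/4 = 1/2.

1/2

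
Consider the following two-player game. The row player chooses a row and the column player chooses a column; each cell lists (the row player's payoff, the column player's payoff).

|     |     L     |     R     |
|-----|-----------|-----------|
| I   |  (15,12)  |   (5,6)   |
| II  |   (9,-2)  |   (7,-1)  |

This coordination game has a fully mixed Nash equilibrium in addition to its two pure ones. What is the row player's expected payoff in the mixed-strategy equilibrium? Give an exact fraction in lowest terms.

15/2

The column player mixes with probability q on L, chosen so the row player is indifferent: 15q + 5(1−q) = 9q + 7(1−q) gives q = 1/4.
The row player's expected payoff (from either row, since indifferent) is 15·1/4 + 5·3/4 = 15/2.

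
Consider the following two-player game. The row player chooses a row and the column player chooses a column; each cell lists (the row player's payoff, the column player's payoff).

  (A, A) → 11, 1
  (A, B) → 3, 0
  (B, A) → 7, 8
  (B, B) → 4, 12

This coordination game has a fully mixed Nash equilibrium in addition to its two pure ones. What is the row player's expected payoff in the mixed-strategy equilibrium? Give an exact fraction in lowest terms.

The column player mixes with probability q on A, chosen so the row player is indifferent: 11q + 3(1−q) = 7q + 4(1−q) gives q = 1/5.
The row player's expected payoff (from either row, since indifferent) is 11·1/5 + 3·4/5 = 23/5.

23/5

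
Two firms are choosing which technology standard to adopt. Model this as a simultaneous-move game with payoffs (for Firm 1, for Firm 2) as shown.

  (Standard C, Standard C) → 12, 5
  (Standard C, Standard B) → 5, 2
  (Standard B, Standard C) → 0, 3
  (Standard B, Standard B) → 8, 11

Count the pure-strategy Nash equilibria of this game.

Both Standard C: Firm 1 gets 12 (best alternative 0); Firm 2 gets 5 (best alternative 2). Neither deviates — NE.
Both Standard B: Firm 1 gets 8 (best alternative 5); Firm 2 gets 11 (best alternative 3). Neither deviates — NE.
(Standard B, Standard C) is not a NE: Firm 1 would switch to Standard C (12 > 0).
No other cell survives both best-response checks, so there are 2 pure NE.

2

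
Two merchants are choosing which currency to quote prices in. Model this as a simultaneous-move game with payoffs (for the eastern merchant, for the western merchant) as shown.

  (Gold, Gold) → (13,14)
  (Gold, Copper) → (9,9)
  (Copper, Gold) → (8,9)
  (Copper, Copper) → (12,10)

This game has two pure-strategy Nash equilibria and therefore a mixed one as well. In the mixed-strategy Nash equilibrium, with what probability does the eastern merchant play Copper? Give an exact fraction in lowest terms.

5/6

The eastern merchant's mix p on Gold must make the western merchant indifferent between Gold and Copper.
The western merchant's payoff from Gold: 14p + 9(1−p). From Copper: 9p + 10(1−p).
Set equal: 5p = 1(1−p) → p = 1/6.
Probability on Copper is 1 − 1/6 = 5/6.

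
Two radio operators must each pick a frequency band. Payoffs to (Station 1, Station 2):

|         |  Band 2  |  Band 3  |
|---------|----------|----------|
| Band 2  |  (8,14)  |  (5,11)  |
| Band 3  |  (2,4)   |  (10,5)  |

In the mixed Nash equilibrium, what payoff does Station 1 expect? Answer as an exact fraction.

70/11

Station 2 mixes with probability q on Band 2, chosen so Station 1 is indifferent: 8q + 5(1−q) = 2q + 10(1−q) gives q = 5/11.
Station 1's expected payoff (from either row, since indifferent) is 8·5/11 + 5·6/11 = 70/11.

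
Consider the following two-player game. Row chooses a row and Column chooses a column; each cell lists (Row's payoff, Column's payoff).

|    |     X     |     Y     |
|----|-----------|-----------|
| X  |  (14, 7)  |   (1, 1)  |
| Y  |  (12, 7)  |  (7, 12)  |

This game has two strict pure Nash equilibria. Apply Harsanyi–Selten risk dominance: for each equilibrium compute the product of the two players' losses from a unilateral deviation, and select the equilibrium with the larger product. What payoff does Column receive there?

At both X: Row loses 14 − 12 = 2 by deviating; Column loses 7 − 1 = 6. Product = 2·6 = 12.
At both Y: Row loses 7 − 1 = 6 by deviating; Column loses 12 − 7 = 5. Product = 6·5 = 30.
30 > 12, so both Y is risk-dominant. Column's payoff there is 12.

12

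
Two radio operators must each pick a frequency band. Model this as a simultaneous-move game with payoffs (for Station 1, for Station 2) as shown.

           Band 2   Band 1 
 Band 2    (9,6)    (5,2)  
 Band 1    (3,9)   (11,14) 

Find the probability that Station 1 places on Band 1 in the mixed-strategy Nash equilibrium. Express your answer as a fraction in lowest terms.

Station 1's mix p on Band 2 must make Station 2 indifferent between Band 2 and Band 1.
Station 2's payoff from Band 2: 6p + 9(1−p). From Band 1: 2p + 14(1−p).
Set equal: 4p = 5(1−p) → p = 5/9.
Probability on Band 1 is 1 − 5/9 = 4/9.

4/9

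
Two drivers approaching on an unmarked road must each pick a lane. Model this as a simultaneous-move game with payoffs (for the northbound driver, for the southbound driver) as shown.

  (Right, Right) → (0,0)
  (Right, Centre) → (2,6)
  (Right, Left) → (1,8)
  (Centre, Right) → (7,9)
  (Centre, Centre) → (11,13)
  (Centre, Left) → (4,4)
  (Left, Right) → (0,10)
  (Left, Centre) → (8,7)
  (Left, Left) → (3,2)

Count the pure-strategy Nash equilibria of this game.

1

Both Centre: the northbound driver gets 11 (best alternative 8); the southbound driver gets 13 (best alternative 9). Neither deviates — NE.
Both Right is not a NE: the northbound driver would switch to Centre (7 > 0).
No other cell survives both best-response checks, so there is 1 pure NE.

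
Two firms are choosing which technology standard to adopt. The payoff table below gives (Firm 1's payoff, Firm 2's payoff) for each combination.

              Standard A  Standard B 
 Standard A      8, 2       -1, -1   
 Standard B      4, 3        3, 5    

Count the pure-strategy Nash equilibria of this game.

Both Standard A: Firm 1 gets 8 (best alternative 4); Firm 2 gets 2 (best alternative -1). Neither deviates — NE.
Both Standard B: Firm 1 gets 3 (best alternative -1); Firm 2 gets 5 (best alternative 3). Neither deviates — NE.
(Standard B, Standard A) is not a NE: Firm 1 would switch to Standard A (8 > 4).
No other cell survives both best-response checks, so there are 2 pure NE.

2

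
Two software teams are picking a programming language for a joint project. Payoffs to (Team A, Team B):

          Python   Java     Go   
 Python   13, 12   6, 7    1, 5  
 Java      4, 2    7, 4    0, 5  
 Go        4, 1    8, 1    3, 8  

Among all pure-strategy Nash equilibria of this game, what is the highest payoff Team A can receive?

13

Both Python is a pure NE (Team A: 13 ≥ 4; Team B: 12 ≥ 7). Team A gets 13.
Both Go is a pure NE (Team A: 3 ≥ 1; Team B: 8 ≥ 1). Team A gets 3.
Every other cell has a profitable deviation for at least one player. Highest of {13, 3} is 13.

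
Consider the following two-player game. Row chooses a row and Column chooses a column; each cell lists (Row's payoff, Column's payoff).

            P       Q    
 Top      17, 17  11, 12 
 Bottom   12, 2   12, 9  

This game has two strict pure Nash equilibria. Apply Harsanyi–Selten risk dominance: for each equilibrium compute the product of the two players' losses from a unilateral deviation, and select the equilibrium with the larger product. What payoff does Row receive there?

17

At (Top, P): Row loses 17 − 12 = 5 by deviating; Column loses 17 − 12 = 5. Product = 5·5 = 25.
At (Bottom, Q): Row loses 12 − 11 = 1 by deviating; Column loses 9 − 2 = 7. Product = 1·7 = 7.
25 > 7, so (Top, P) is risk-dominant. Row's payoff there is 17.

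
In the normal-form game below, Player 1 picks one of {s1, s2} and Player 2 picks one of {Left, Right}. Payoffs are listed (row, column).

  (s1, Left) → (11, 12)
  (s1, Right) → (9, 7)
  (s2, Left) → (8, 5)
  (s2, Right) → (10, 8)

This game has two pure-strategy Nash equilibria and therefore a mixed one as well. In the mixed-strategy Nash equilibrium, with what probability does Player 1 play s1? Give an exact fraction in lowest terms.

Player 1's mix p on s1 must make Player 2 indifferent between Left and Right.
Player 2's payoff from Left: 12p + 5(1−p). From Right: 7p + 8(1−p).
Set equal: 5p = 3(1−p) → p = 3/8.

3/8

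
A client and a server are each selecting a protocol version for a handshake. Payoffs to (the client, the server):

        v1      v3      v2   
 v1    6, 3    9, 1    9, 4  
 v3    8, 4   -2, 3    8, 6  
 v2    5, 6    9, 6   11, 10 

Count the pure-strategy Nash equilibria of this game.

1

Both v2: the client gets 11 (best alternative 9); the server gets 10 (best alternative 6). Neither deviates — NE.
Both v1 is not a NE: the client would switch to v3 (8 > 6).
No other cell survives both best-response checks, so there is 1 pure NE.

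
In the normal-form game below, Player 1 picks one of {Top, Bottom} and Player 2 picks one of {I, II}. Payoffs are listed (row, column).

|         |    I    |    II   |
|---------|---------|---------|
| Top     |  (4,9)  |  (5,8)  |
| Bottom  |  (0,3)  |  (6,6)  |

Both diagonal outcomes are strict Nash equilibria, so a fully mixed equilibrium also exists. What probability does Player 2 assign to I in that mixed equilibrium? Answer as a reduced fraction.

Player 2's mix q on I must make Player 1 indifferent between Top and Bottom.
Player 1's payoff from Top: 4q + 5(1−q). From Bottom: 0q + 6(1−q).
Set equal: 4q = 1(1−q) → q = 1/5.

1/5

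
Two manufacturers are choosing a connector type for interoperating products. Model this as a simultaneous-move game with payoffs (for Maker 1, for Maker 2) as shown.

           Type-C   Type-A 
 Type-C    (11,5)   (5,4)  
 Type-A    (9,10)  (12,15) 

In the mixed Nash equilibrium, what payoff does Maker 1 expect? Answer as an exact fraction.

29/3

Maker 2 mixes with probability q on Type-C, chosen so Maker 1 is indifferent: 11q + 5(1−q) = 9q + 12(1−q) gives q = 7/9.
Maker 1's expected payoff (from either row, since indifferent) is 11·7/9 + 5·2/9 = 29/3.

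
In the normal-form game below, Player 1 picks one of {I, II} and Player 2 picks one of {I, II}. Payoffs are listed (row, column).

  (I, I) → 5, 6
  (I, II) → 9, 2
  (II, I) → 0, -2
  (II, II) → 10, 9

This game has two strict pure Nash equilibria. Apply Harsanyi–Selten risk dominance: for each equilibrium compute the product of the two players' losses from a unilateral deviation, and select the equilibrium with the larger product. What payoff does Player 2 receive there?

At both I: Player 1 loses 5 − 0 = 5 by deviating; Player 2 loses 6 − 2 = 4. Product = 5·4 = 20.
At both II: Player 1 loses 10 − 9 = 1 by deviating; Player 2 loses 9 − (-2) = 11. Product = 1·11 = 11.
20 > 11, so both I is risk-dominant. Player 2's payoff there is 6.

6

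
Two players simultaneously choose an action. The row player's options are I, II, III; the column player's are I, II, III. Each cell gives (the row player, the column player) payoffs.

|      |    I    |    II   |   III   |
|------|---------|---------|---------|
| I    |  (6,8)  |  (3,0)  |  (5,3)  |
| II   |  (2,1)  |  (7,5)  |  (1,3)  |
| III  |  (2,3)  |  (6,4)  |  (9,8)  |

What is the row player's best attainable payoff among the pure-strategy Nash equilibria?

9

Both I is a pure NE (the row player: 6 ≥ 2; the column player: 8 ≥ 3). The row player gets 6.
Both II is a pure NE (the row player: 7 ≥ 6; the column player: 5 ≥ 3). The row player gets 7.
Both III is a pure NE (the row player: 9 ≥ 5; the column player: 8 ≥ 4). The row player gets 9.
Every other cell has a profitable deviation for at least one player. Highest of {6, 7, 9} is 9.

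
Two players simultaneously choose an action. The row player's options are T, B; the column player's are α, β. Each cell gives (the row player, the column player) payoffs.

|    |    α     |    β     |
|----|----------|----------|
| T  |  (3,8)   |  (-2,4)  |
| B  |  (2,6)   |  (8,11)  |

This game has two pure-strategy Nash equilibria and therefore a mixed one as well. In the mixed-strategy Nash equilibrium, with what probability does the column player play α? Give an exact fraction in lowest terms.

The column player's mix q on α must make the row player indifferent between T and B.
The row player's payoff from T: 3q + (-2)(1−q). From B: 2q + 8(1−q).
Set equal: 1q = 10(1−q) → q = 10/11.

10/11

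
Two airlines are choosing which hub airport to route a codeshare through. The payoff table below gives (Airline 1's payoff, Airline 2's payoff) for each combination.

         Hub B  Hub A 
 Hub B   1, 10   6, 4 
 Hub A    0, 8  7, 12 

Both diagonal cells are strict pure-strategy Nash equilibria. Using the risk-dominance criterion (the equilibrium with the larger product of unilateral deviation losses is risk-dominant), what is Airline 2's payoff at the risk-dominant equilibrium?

At both Hub B: Airline 1 loses 1 − 0 = 1 by deviating; Airline 2 loses 10 − 4 = 6. Product = 1·6 = 6.
At both Hub A: Airline 1 loses 7 − 6 = 1 by deviating; Airline 2 loses 12 − 8 = 4. Product = 1·4 = 4.
6 > 4, so both Hub B is risk-dominant. Airline 2's payoff there is 10.

10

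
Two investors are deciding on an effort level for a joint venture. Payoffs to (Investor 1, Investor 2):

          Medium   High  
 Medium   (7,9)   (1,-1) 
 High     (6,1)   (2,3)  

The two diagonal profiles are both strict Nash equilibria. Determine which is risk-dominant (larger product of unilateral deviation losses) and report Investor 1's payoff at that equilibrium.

At both Medium: Investor 1 loses 7 − 6 = 1 by deviating; Investor 2 loses 9 − (-1) = 10. Product = 1·10 = 10.
At both High: Investor 1 loses 2 − 1 = 1 by deviating; Investor 2 loses 3 − 1 = 2. Product = 1·2 = 2.
10 > 2, so both Medium is risk-dominant. Investor 1's payoff there is 7.

7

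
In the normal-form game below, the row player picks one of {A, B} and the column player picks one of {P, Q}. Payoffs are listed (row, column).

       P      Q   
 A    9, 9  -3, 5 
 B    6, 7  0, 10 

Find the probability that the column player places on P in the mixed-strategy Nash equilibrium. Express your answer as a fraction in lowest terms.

1/2

The column player's mix q on P must make the row player indifferent between A and B.
The row player's payoff from A: 9q + (-3)(1−q). From B: 6q + 0(1−q).
Set equal: 3q = 3(1−q) → q = 3/6 = 1/2.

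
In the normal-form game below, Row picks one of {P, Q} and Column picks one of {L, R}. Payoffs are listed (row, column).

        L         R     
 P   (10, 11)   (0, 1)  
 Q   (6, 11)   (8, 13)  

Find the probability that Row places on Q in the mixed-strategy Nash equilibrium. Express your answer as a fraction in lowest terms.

Row's mix p on P must make Column indifferent between L and R.
Column's payoff from L: 11p + 11(1−p). From R: 1p + 13(1−p).
Set equal: 10p = 2(1−p) → p = 2/12 = 1/6.
Probability on Q is 1 − 1/6 = 5/6.

5/6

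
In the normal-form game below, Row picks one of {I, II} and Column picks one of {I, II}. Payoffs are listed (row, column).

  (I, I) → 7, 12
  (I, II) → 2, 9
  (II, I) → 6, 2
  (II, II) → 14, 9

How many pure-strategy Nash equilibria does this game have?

2

Both I: Row gets 7 (best alternative 6); Column gets 12 (best alternative 9). Neither deviates — NE.
Both II: Row gets 14 (best alternative 2); Column gets 9 (best alternative 2). Neither deviates — NE.
(I, II) is not a NE: Row would switch to II (14 > 2).
No other cell survives both best-response checks, so there are 2 pure NE.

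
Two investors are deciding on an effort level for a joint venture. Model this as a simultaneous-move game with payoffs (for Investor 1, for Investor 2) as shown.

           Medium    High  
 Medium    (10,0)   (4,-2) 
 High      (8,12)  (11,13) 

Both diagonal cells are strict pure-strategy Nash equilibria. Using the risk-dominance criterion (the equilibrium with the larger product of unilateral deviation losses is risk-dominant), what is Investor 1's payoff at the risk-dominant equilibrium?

11

At both Medium: Investor 1 loses 10 − 8 = 2 by deviating; Investor 2 loses 0 − (-2) = 2. Product = 2·2 = 4.
At both High: Investor 1 loses 11 − 4 = 7 by deviating; Investor 2 loses 13 − 12 = 1. Product = 7·1 = 7.
7 > 4, so both High is risk-dominant. Investor 1's payoff there is 11.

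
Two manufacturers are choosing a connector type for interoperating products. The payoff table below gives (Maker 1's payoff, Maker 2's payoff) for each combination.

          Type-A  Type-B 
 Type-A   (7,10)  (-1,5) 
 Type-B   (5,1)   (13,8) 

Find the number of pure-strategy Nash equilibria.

2

Both Type-A: Maker 1 gets 7 (best alternative 5); Maker 2 gets 10 (best alternative 5). Neither deviates — NE.
Both Type-B: Maker 1 gets 13 (best alternative -1); Maker 2 gets 8 (best alternative 1). Neither deviates — NE.
(Type-B, Type-A) is not a NE: Maker 1 would switch to Type-A (7 > 5).
No other cell survives both best-response checks, so there are 2 pure NE.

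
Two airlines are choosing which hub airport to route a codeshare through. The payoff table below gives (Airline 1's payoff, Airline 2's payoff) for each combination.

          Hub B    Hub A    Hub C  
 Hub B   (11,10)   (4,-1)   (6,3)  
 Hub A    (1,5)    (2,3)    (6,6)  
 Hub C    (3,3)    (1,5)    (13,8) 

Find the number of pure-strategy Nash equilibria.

2

Both Hub B: Airline 1 gets 11 (best alternative 3); Airline 2 gets 10 (best alternative 3). Neither deviates — NE.
Both Hub C: Airline 1 gets 13 (best alternative 6); Airline 2 gets 8 (best alternative 5). Neither deviates — NE.
Both Hub A is not a NE: Airline 1 would switch to Hub B (4 > 2).
No other cell survives both best-response checks, so there are 2 pure NE.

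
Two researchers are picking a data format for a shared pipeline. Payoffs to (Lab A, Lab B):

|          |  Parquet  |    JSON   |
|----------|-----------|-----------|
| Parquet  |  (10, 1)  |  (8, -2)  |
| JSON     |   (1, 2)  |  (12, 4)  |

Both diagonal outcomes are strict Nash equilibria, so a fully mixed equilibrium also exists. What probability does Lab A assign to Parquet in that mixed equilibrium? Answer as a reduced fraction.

Lab A's mix p on Parquet must make Lab B indifferent between Parquet and JSON.
Lab B's payoff from Parquet: 1p + 2(1−p). From JSON: (-2)p + 4(1−p).
Set equal: 3p = 2(1−p) → p = 2/5.

2/5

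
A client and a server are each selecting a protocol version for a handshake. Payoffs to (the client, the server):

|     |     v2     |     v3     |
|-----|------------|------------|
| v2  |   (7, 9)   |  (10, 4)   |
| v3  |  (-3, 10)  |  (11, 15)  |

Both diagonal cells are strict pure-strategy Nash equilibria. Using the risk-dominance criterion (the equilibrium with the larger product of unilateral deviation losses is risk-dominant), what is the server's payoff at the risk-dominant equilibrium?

9

At both v2: the client loses 7 − (-3) = 10 by deviating; the server loses 9 − 4 = 5. Product = 10·5 = 50.
At both v3: the client loses 11 − 10 = 1 by deviating; the server loses 15 − 10 = 5. Product = 1·5 = 5.
50 > 5, so both v2 is risk-dominant. The server's payoff there is 9.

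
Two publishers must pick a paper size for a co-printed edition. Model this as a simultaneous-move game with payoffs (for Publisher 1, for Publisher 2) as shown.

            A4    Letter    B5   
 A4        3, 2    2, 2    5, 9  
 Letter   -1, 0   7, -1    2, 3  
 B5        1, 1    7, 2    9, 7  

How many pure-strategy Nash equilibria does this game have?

1

Both B5: Publisher 1 gets 9 (best alternative 5); Publisher 2 gets 7 (best alternative 2). Neither deviates — NE.
Both A4 is not a NE: Publisher 2 would switch to B5 (9 > 2).
No other cell survives both best-response checks, so there is 1 pure NE.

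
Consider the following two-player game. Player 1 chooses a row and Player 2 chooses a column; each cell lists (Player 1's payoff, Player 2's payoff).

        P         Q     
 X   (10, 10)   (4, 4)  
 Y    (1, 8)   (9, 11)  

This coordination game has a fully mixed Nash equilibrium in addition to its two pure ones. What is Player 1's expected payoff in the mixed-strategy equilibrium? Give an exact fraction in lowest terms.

Player 2 mixes with probability q on P, chosen so Player 1 is indifferent: 10q + 4(1−q) = 1q + 9(1−q) gives q = 5/14.
Player 1's expected payoff (from either row, since indifferent) is 10·5/14 + 4·9/14 = 43/7.

43/7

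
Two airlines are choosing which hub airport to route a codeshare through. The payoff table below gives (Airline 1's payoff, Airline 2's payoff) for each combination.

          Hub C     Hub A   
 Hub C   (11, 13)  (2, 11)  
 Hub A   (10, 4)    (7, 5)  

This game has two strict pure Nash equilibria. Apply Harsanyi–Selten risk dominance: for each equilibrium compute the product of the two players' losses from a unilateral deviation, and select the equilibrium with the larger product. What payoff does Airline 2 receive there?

At both Hub C: Airline 1 loses 11 − 10 = 1 by deviating; Airline 2 loses 13 − 11 = 2. Product = 1·2 = 2.
At both Hub A: Airline 1 loses 7 − 2 = 5 by deviating; Airline 2 loses 5 − 4 = 1. Product = 5·1 = 5.
5 > 2, so both Hub A is risk-dominant. Airline 2's payoff there is 5.

5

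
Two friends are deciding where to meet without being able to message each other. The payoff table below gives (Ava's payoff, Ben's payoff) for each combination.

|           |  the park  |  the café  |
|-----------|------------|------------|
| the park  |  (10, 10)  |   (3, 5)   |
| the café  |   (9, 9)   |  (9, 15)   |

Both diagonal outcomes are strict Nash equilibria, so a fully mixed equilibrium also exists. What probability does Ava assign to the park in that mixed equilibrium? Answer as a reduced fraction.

6/11

Ava's mix p on the park must make Ben indifferent between the park and the café.
Ben's payoff from the park: 10p + 9(1−p). From the café: 5p + 15(1−p).
Set equal: 5p = 6(1−p) → p = 6/11.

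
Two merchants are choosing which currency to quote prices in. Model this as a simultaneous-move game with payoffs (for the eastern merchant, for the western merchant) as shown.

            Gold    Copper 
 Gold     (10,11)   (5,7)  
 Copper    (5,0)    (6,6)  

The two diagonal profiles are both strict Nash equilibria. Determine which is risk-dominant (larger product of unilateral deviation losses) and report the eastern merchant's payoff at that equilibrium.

At both Gold: the eastern merchant loses 10 − 5 = 5 by deviating; the western merchant loses 11 − 7 = 4. Product = 5·4 = 20.
At both Copper: the eastern merchant loses 6 − 5 = 1 by deviating; the western merchant loses 6 − 0 = 6. Product = 1·6 = 6.
20 > 6, so both Gold is risk-dominant. The eastern merchant's payoff there is 10.

10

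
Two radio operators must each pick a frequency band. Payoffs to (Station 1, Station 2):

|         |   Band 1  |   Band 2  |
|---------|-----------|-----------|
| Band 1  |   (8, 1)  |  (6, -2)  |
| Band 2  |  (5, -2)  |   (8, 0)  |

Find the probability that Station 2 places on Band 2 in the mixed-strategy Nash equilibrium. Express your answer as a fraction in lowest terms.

Station 2's mix q on Band 1 must make Station 1 indifferent between Band 1 and Band 2.
Station 1's payoff from Band 1: 8q + 6(1−q). From Band 2: 5q + 8(1−q).
Set equal: 3q = 2(1−q) → q = 2/5.
Probability on Band 2 is 1 − 2/5 = 3/5.

3/5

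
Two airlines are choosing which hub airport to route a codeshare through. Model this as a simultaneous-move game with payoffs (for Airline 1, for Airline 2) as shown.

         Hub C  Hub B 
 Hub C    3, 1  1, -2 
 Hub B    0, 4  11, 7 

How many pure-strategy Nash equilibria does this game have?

Both Hub C: Airline 1 gets 3 (best alternative 0); Airline 2 gets 1 (best alternative -2). Neither deviates — NE.
Both Hub B: Airline 1 gets 11 (best alternative 1); Airline 2 gets 7 (best alternative 4). Neither deviates — NE.
(Hub B, Hub C) is not a NE: Airline 1 would switch to Hub C (3 > 0).
No other cell survives both best-response checks, so there are 2 pure NE.

2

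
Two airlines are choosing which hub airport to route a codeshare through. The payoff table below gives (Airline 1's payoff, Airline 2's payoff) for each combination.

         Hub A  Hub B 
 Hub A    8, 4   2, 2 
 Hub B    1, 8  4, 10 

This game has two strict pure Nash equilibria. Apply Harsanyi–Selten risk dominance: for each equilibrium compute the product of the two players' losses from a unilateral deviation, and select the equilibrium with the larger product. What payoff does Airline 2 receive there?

4

At both Hub A: Airline 1 loses 8 − 1 = 7 by deviating; Airline 2 loses 4 − 2 = 2. Product = 7·2 = 14.
At both Hub B: Airline 1 loses 4 − 2 = 2 by deviating; Airline 2 loses 10 − 8 = 2. Product = 2·2 = 4.
14 > 4, so both Hub A is risk-dominant. Airline 2's payoff there is 4.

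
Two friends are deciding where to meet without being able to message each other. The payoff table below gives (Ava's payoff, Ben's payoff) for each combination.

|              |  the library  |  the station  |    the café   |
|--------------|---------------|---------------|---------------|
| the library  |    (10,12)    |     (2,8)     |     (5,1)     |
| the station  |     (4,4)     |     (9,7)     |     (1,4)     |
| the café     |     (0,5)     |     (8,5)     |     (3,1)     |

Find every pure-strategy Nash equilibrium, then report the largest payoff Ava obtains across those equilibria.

Both the library is a pure NE (Ava: 10 ≥ 4; Ben: 12 ≥ 8). Ava gets 10.
Both the station is a pure NE (Ava: 9 ≥ 8; Ben: 7 ≥ 4). Ava gets 9.
Every other cell has a profitable deviation for at least one player. Highest of {10, 9} is 10.

10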